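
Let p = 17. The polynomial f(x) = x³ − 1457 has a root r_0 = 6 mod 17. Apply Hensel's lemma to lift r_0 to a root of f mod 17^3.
r_2 = 1417 (mod 4913)

Hensel: r_{i+1} = r_i − f(r_i)/f′(r_i) mod 17^{i+2}, where f′(x) = 3x². Iterate:
  r_0 = 6 (mod 17)
  r_1 = 261 (mod 289)
  r_2 = 1417 (mod 4913)
Final: r = 1417 with f(r) ≡ 0 mod 17^3.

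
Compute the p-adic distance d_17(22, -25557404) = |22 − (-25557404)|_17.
d_17(22, -25557404) = 1/1419857

Step 1 — x − y = 22 − (-25557404) = 25557426. Step 2 — v_17(25557426) = 5 (factor: 25557426 = (17^5 · 18); the sign does not affect v_p). Step 3 — |x − y|_17 = 17^{-5} = 1/1419857.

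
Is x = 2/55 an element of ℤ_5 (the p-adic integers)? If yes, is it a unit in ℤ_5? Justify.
x ∉ ℤ_5 (v_5(x) = -1 < 0)

ℤ_5 = {x ∈ ℚ_5 : v_5(x) ≥ 0} and ℤ_5^× = {x ∈ ℤ_5 : v_5(x) = 0}. Here v_5(2/55) = v_5(num) − v_5(den) = -1; compare against these criteria.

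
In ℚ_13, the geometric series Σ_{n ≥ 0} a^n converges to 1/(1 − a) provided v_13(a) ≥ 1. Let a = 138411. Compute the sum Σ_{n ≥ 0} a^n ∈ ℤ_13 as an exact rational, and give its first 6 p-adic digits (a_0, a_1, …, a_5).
Σ a^n = 1/(1 − a) = -1/138410;  first 6 digits = (1, 0, 0, 11, 4, 0)

v_13(a) = 3 ≥ 1, so the series converges in ℤ_13 to 1/(1 − a) = 1/(1 − 138411) = -1/138410. Expand this rational in ℤ_13: compute digits iteratively via d_i = x_i mod 13, x_{i+1} = (x_i − d_i)/13. The first 6 digits are (1, 0, 0, 11, 4, 0).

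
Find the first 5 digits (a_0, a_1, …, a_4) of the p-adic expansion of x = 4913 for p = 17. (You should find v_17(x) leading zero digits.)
(a_0, …, a_4) = (0, 0, 0, 1, 0)

v_17(4913) = 3, so a_0 = ... = a_2 = 0. Factor out: x = 17^3 · u with u = 1 a unit in ℤ_17. Expand u iteratively via a_{v+i} = u_i mod 17, u_{i+1} = (u_i − a_{v+i})/17:
  u_0 = 1;  a_3 = 1;  u_1 = (u_0 − 1)/17 = 0
  u_1 = 0;  a_4 = 0;  u_2 = (u_1 − 0)/17 = 0
Digits: (0, 0, 0, 1, 0).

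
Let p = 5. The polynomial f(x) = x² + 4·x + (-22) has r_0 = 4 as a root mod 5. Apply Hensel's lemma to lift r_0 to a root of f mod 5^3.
r_2 = 74 (mod 125)

Hensel: r_{i+1} = r_i − f(r_i)·(f′(r_i))^{-1} mod 5^{i+2}, f′(x) = 2x + 4. Iterate:
  r_0 = 4 (mod 5)
  r_1 = 24 (mod 25)
  r_2 = 74 (mod 125)
Final: r = 74 satisfies f(r) ≡ 0 mod 5^3.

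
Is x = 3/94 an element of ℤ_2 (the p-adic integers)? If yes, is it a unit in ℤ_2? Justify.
x ∉ ℤ_2 (v_2(x) = -1 < 0)

ℤ_2 = {x ∈ ℚ_2 : v_2(x) ≥ 0} and ℤ_2^× = {x ∈ ℤ_2 : v_2(x) = 0}. Here v_2(3/94) = v_2(num) − v_2(den) = -1; compare against these criteria.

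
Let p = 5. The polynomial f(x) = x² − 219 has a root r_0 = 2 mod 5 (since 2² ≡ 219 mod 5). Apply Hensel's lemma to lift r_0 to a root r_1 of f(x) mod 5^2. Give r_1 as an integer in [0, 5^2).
r_1 = 12 (mod 25)

Hensel's recurrence: r_{i+1} = r_i − f(r_i)·(f′(r_i))^{-1} mod 5^{i+2}, with f′(x) = 2x. Iterate:
  r_0 = 2 (mod 5)
  r_1 = 12 (mod 25)
Final: r_1 = 12, and one checks f(r_1) ≡ 0 mod 5^2.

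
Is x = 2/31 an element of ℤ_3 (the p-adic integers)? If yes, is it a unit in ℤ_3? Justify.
x ∈ ℤ_3^× (unit); v_3(x) = 0

ℤ_3 = {x ∈ ℚ_3 : v_3(x) ≥ 0} and ℤ_3^× = {x ∈ ℤ_3 : v_3(x) = 0}. Here v_3(2/31) = v_3(num) − v_3(den) = 0; compare against these criteria.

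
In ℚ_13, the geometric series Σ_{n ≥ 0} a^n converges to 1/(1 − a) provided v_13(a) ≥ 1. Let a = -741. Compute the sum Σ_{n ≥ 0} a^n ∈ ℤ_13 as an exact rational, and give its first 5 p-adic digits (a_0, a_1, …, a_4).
Σ a^n = 1/(1 − a) = 1/742;  first 5 digits = (1, 8, 7, 7, 9)

v_13(a) = 1 ≥ 1, so the series converges in ℤ_13 to 1/(1 − a) = 1/(1 − (-741)) = 1/742. Expand this rational in ℤ_13: compute digits iteratively via d_i = x_i mod 13, x_{i+1} = (x_i − d_i)/13. The first 5 digits are (1, 8, 7, 7, 9).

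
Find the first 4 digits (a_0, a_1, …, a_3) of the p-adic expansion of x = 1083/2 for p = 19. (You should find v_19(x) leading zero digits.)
(a_0, …, a_3) = (0, 0, 11, 9)

v_19(1083/2) = 2, so a_0 = ... = a_1 = 0. Factor out: x = 19^2 · u with u = 3/2 a unit in ℤ_19. Expand u iteratively via a_{v+i} = u_i mod 19, u_{i+1} = (u_i − a_{v+i})/19:
  u_0 = 3/2;  a_2 = 11;  u_1 = (u_0 − 11)/19 = -1/2
  u_1 = -1/2;  a_3 = 9;  u_2 = (u_1 − 9)/19 = -1/2
Digits: (0, 0, 11, 9).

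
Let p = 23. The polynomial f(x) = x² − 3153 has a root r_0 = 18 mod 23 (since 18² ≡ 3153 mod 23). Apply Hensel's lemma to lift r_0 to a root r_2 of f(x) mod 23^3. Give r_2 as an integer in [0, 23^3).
r_2 = 317 (mod 12167)

Hensel's recurrence: r_{i+1} = r_i − f(r_i)·(f′(r_i))^{-1} mod 23^{i+2}, with f′(x) = 2x. Iterate:
  r_0 = 18 (mod 23)
  r_1 = 317 (mod 529)
  r_2 = 317 (mod 12167)
Final: r_2 = 317, and one checks f(r_2) ≡ 0 mod 23^3.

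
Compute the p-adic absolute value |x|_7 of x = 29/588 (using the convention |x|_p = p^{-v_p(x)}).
|29/588|_7 = 49

Step 1 — compute v_7(x) by factoring powers of 7 out of the numerator and denominator: v_7(29/588) = -2. Step 2 — apply |x|_p = p^{-v_p(x)} = 7^{2} = 49.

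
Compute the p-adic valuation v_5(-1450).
v_5(-1450) = 2

v_5(n) is the largest exponent k such that 5^k divides n. Factor out: -1450 = -5^2 · 58. (Sign doesn't affect v_p.) So v_5(-1450) = 2.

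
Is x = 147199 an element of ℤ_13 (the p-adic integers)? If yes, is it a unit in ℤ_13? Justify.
x ∈ ℤ_13 but not a unit; v_13(x) = 3 > 0

ℤ_13 = {x ∈ ℚ_13 : v_13(x) ≥ 0} and ℤ_13^× = {x ∈ ℤ_13 : v_13(x) = 0}. Here v_13(147199) = v_13(num) − v_13(den) = 3; compare against these criteria.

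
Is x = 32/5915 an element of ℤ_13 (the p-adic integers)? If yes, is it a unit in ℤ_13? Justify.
x ∉ ℤ_13 (v_13(x) = -2 < 0)

ℤ_13 = {x ∈ ℚ_13 : v_13(x) ≥ 0} and ℤ_13^× = {x ∈ ℤ_13 : v_13(x) = 0}. Here v_13(32/5915) = v_13(num) − v_13(den) = -2; compare against these criteria.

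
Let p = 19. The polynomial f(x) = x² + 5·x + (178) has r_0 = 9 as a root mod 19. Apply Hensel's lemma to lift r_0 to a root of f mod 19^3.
r_2 = 5709 (mod 6859)

Hensel: r_{i+1} = r_i − f(r_i)·(f′(r_i))^{-1} mod 19^{i+2}, f′(x) = 2x + 5. Iterate:
  r_0 = 9 (mod 19)
  r_1 = 294 (mod 361)
  r_2 = 5709 (mod 6859)
Final: r = 5709 satisfies f(r) ≡ 0 mod 19^3.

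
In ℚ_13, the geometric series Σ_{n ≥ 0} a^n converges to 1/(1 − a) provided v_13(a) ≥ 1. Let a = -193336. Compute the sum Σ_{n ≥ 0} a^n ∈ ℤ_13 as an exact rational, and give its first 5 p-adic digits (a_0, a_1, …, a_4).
Σ a^n = 1/(1 − a) = 1/193337;  first 5 digits = (1, 0, 0, 3, 6)

v_13(a) = 3 ≥ 1, so the series converges in ℤ_13 to 1/(1 − a) = 1/(1 − (-193336)) = 1/193337. Expand this rational in ℤ_13: compute digits iteratively via d_i = x_i mod 13, x_{i+1} = (x_i − d_i)/13. The first 5 digits are (1, 0, 0, 3, 6).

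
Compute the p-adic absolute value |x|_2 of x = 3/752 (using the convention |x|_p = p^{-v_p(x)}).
|3/752|_2 = 16

Step 1 — compute v_2(x) by factoring powers of 2 out of the numerator and denominator: v_2(3/752) = -4. Step 2 — apply |x|_p = p^{-v_p(x)} = 2^{4} = 16.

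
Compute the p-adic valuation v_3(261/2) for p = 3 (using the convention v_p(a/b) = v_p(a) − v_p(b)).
v_3(261/2) = 2

Factor powers of 3 from the numerator and denominator of the reduced fraction: 261 = 3^2 · 29 and 2 = 3^0 · 2. Apply v_p(a/b) = v_p(a) − v_p(b): v_3(261/2) = 2 − 0 = 2.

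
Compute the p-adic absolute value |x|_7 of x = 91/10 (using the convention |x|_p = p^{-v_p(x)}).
|91/10|_7 = 1/7

Step 1 — compute v_7(x) by factoring powers of 7 out of the numerator and denominator: v_7(91/10) = 1. Step 2 — apply |x|_p = p^{-v_p(x)} = 7^{-1} = 1/7.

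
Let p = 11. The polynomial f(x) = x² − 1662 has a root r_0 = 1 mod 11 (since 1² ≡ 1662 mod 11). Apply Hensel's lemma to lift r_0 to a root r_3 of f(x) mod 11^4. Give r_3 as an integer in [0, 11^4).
r_3 = 529 (mod 14641)

Hensel's recurrence: r_{i+1} = r_i − f(r_i)·(f′(r_i))^{-1} mod 11^{i+2}, with f′(x) = 2x. Iterate:
  r_0 = 1 (mod 11)
  r_1 = 45 (mod 121)
  r_2 = 529 (mod 1331)
  r_3 = 529 (mod 14641)
Final: r_3 = 529, and one checks f(r_3) ≡ 0 mod 11^4.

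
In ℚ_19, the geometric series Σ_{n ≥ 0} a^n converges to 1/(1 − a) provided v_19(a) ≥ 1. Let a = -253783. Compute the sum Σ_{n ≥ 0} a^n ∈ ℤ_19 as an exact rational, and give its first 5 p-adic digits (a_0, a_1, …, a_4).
Σ a^n = 1/(1 − a) = 1/253784;  first 5 digits = (1, 0, 0, 1, 17)

v_19(a) = 3 ≥ 1, so the series converges in ℤ_19 to 1/(1 − a) = 1/(1 − (-253783)) = 1/253784. Expand this rational in ℤ_19: compute digits iteratively via d_i = x_i mod 19, x_{i+1} = (x_i − d_i)/19. The first 5 digits are (1, 0, 0, 1, 17).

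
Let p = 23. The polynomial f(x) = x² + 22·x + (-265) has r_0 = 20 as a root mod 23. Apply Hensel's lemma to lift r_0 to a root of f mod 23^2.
r_1 = 480 (mod 529)

Hensel: r_{i+1} = r_i − f(r_i)·(f′(r_i))^{-1} mod 23^{i+2}, f′(x) = 2x + 22. Iterate:
  r_0 = 20 (mod 23)
  r_1 = 480 (mod 529)
Final: r = 480 satisfies f(r) ≡ 0 mod 23^2.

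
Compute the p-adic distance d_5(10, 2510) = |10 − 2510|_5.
d_5(10, 2510) = 1/625

Step 1 — x − y = 10 − 2510 = -2500. Step 2 — v_5(-2500) = 4 (factor: -2500 = −(5^4 · 4); the sign does not affect v_p). Step 3 — |x − y|_5 = 5^{-4} = 1/625.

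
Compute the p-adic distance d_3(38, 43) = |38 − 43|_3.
d_3(38, 43) = 1

Step 1 — x − y = 38 − 43 = -5. Step 2 — v_3(-5) = 0 (factor: -5 = −(3^0 · 5); the sign does not affect v_p). Step 3 — |x − y|_3 = 3^{0} = 1.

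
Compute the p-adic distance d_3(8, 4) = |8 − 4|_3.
d_3(8, 4) = 1

Step 1 — x − y = 8 − 4 = 4. Step 2 — v_3(4) = 0 (factor: 4 = (3^0 · 4); the sign does not affect v_p). Step 3 — |x − y|_3 = 3^{0} = 1.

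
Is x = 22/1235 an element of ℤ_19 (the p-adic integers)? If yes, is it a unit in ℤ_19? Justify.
x ∉ ℤ_19 (v_19(x) = -1 < 0)

ℤ_19 = {x ∈ ℚ_19 : v_19(x) ≥ 0} and ℤ_19^× = {x ∈ ℤ_19 : v_19(x) = 0}. Here v_19(22/1235) = v_19(num) − v_19(den) = -1; compare against these criteria.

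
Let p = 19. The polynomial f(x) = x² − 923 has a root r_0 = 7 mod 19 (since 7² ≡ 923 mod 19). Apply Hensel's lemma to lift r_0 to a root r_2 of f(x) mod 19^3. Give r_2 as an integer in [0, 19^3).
r_2 = 121 (mod 6859)

Hensel's recurrence: r_{i+1} = r_i − f(r_i)·(f′(r_i))^{-1} mod 19^{i+2}, with f′(x) = 2x. Iterate:
  r_0 = 7 (mod 19)
  r_1 = 121 (mod 361)
  r_2 = 121 (mod 6859)
Final: r_2 = 121, and one checks f(r_2) ≡ 0 mod 19^3.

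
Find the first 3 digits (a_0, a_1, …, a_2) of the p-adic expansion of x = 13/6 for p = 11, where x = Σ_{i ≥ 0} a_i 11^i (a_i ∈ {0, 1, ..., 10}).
(a_0, …, a_2) = (4, 9, 1)

v_11(13/6) = 0 (numerator and denominator both coprime to 11), so x ∈ ℤ_11^×. Compute digits iteratively via a_i = x_i mod 11, x_{i+1} = (x_i − a_i)/11, with x_0 = x:
  x_0 = 13/6;  a_0 = 4;  x_1 = (x_0 − 4)/11 = -1/6
  x_1 = -1/6;  a_1 = 9;  x_2 = (x_1 − 9)/11 = -5/6
  x_2 = -5/6;  a_2 = 1;  x_3 = (x_2 − 1)/11 = -1/6
Digits: (4, 9, 1).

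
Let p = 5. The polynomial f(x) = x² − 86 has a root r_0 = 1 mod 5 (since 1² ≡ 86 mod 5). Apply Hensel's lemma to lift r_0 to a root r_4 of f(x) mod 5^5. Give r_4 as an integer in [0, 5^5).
r_4 = 1781 (mod 3125)

Hensel's recurrence: r_{i+1} = r_i − f(r_i)·(f′(r_i))^{-1} mod 5^{i+2}, with f′(x) = 2x. Iterate:
  r_0 = 1 (mod 5)
  r_1 = 6 (mod 25)
  r_2 = 31 (mod 125)
  r_3 = 531 (mod 625)
  r_4 = 1781 (mod 3125)
Final: r_4 = 1781, and one checks f(r_4) ≡ 0 mod 5^5.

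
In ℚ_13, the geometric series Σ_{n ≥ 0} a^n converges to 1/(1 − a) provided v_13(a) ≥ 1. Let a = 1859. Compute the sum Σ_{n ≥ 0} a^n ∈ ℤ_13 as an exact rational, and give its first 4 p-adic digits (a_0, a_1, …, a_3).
Σ a^n = 1/(1 − a) = -1/1858;  first 4 digits = (1, 0, 11, 0)

v_13(a) = 2 ≥ 1, so the series converges in ℤ_13 to 1/(1 − a) = 1/(1 − 1859) = -1/1858. Expand this rational in ℤ_13: compute digits iteratively via d_i = x_i mod 13, x_{i+1} = (x_i − d_i)/13. The first 4 digits are (1, 0, 11, 0).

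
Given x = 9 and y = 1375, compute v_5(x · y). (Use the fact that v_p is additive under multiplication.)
v_5(12375) = 3

v_p(x) = 0 (factor: 9 = 5^0 · 9); v_p(y) = 3 (factor: 1375 = 5^3 · 11). Additivity: v_p(xy) = v_p(x) + v_p(y) = 0 + 3 = 3. (Direct check: xy = 12375 = 5^3 · (99).)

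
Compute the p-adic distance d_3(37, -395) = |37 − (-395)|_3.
d_3(37, -395) = 1/27

Step 1 — x − y = 37 − (-395) = 432. Step 2 — v_3(432) = 3 (factor: 432 = (3^3 · 16); the sign does not affect v_p). Step 3 — |x − y|_3 = 3^{-3} = 1/27.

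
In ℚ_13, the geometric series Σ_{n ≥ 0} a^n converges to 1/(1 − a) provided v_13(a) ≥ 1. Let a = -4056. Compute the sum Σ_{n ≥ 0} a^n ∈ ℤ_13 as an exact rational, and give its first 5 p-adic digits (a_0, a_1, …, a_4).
Σ a^n = 1/(1 − a) = 1/4057;  first 5 digits = (1, 0, 2, 11, 3)

v_13(a) = 2 ≥ 1, so the series converges in ℤ_13 to 1/(1 − a) = 1/(1 − (-4056)) = 1/4057. Expand this rational in ℤ_13: compute digits iteratively via d_i = x_i mod 13, x_{i+1} = (x_i − d_i)/13. The first 5 digits are (1, 0, 2, 11, 3).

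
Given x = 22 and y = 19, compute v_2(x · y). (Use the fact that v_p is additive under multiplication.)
v_2(418) = 1

v_p(x) = 1 (factor: 22 = 2^1 · 11); v_p(y) = 0 (factor: 19 = 2^0 · 19). Additivity: v_p(xy) = v_p(x) + v_p(y) = 1 + 0 = 1. (Direct check: xy = 418 = 2^1 · (209).)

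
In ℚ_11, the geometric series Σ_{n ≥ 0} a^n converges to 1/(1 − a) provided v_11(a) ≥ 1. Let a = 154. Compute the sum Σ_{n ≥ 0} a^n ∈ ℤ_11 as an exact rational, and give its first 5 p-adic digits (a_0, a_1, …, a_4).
Σ a^n = 1/(1 − a) = -1/153;  first 5 digits = (1, 3, 10, 0, 2)

v_11(a) = 1 ≥ 1, so the series converges in ℤ_11 to 1/(1 − a) = 1/(1 − 154) = -1/153. Expand this rational in ℤ_11: compute digits iteratively via d_i = x_i mod 11, x_{i+1} = (x_i − d_i)/11. The first 5 digits are (1, 3, 10, 0, 2).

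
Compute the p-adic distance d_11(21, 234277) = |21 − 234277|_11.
d_11(21, 234277) = 1/14641

Step 1 — x − y = 21 − 234277 = -234256. Step 2 — v_11(-234256) = 4 (factor: -234256 = −(11^4 · 16); the sign does not affect v_p). Step 3 — |x − y|_11 = 11^{-4} = 1/14641.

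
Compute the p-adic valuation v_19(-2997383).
v_19(-2997383) = 4

v_19(n) is the largest exponent k such that 19^k divides n. Factor out: -2997383 = -19^4 · 23. (Sign doesn't affect v_p.) So v_19(-2997383) = 4.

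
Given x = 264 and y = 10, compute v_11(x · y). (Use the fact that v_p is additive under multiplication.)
v_11(2640) = 1

v_p(x) = 1 (factor: 264 = 11^1 · 24); v_p(y) = 0 (factor: 10 = 11^0 · 10). Additivity: v_p(xy) = v_p(x) + v_p(y) = 1 + 0 = 1. (Direct check: xy = 2640 = 11^1 · (240).)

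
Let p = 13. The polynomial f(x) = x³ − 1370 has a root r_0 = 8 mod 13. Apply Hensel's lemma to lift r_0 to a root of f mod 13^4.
r_3 = 2764 (mod 28561)

Hensel: r_{i+1} = r_i − f(r_i)/f′(r_i) mod 13^{i+2}, where f′(x) = 3x². Iterate:
  r_0 = 8 (mod 13)
  r_1 = 60 (mod 169)
  r_2 = 567 (mod 2197)
  r_3 = 2764 (mod 28561)
Final: r = 2764 with f(r) ≡ 0 mod 13^4.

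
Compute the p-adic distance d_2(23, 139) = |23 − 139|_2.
d_2(23, 139) = 1/4

Step 1 — x − y = 23 − 139 = -116. Step 2 — v_2(-116) = 2 (factor: -116 = −(2^2 · 29); the sign does not affect v_p). Step 3 — |x − y|_2 = 2^{-2} = 1/4.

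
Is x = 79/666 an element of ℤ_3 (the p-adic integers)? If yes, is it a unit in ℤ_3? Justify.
x ∉ ℤ_3 (v_3(x) = -2 < 0)

ℤ_3 = {x ∈ ℚ_3 : v_3(x) ≥ 0} and ℤ_3^× = {x ∈ ℤ_3 : v_3(x) = 0}. Here v_3(79/666) = v_3(num) − v_3(den) = -2; compare against these criteria.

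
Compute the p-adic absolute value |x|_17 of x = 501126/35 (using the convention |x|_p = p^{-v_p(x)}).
|501126/35|_17 = 1/83521

Step 1 — compute v_17(x) by factoring powers of 17 out of the numerator and denominator: v_17(501126/35) = 4. Step 2 — apply |x|_p = p^{-v_p(x)} = 17^{-4} = 1/83521.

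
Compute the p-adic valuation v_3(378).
v_3(378) = 3

v_3(n) is the largest exponent k such that 3^k divides n. Factor out: 378 = 3^3 · 14. (Sign doesn't affect v_p.) So v_3(378) = 3.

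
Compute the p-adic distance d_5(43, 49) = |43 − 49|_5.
d_5(43, 49) = 1

Step 1 — x − y = 43 − 49 = -6. Step 2 — v_5(-6) = 0 (factor: -6 = −(5^0 · 6); the sign does not affect v_p). Step 3 — |x − y|_5 = 5^{0} = 1.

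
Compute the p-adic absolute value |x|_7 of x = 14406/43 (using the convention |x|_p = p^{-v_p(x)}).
|14406/43|_7 = 1/2401

Step 1 — compute v_7(x) by factoring powers of 7 out of the numerator and denominator: v_7(14406/43) = 4. Step 2 — apply |x|_p = p^{-v_p(x)} = 7^{-4} = 1/2401.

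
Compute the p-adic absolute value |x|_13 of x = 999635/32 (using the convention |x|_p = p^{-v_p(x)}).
|999635/32|_13 = 1/28561

Step 1 — compute v_13(x) by factoring powers of 13 out of the numerator and denominator: v_13(999635/32) = 4. Step 2 — apply |x|_p = p^{-v_p(x)} = 13^{-4} = 1/28561.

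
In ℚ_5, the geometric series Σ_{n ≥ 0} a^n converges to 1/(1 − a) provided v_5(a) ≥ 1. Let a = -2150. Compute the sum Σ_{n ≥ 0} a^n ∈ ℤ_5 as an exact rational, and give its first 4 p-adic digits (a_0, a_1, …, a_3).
Σ a^n = 1/(1 − a) = 1/2151;  first 4 digits = (1, 0, 4, 2)

v_5(a) = 2 ≥ 1, so the series converges in ℤ_5 to 1/(1 − a) = 1/(1 − (-2150)) = 1/2151. Expand this rational in ℤ_5: compute digits iteratively via d_i = x_i mod 5, x_{i+1} = (x_i − d_i)/5. The first 4 digits are (1, 0, 4, 2).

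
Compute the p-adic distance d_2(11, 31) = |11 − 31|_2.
d_2(11, 31) = 1/4

Step 1 — x − y = 11 − 31 = -20. Step 2 — v_2(-20) = 2 (factor: -20 = −(2^2 · 5); the sign does not affect v_p). Step 3 — |x − y|_2 = 2^{-2} = 1/4.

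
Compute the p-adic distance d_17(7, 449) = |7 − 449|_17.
d_17(7, 449) = 1/17

Step 1 — x − y = 7 − 449 = -442. Step 2 — v_17(-442) = 1 (factor: -442 = −(17^1 · 26); the sign does not affect v_p). Step 3 — |x − y|_17 = 17^{-1} = 1/17.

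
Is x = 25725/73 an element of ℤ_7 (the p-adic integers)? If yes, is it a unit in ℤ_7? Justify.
x ∈ ℤ_7 but not a unit; v_7(x) = 3 > 0

ℤ_7 = {x ∈ ℚ_7 : v_7(x) ≥ 0} and ℤ_7^× = {x ∈ ℤ_7 : v_7(x) = 0}. Here v_7(25725/73) = v_7(num) − v_7(den) = 3; compare against these criteria.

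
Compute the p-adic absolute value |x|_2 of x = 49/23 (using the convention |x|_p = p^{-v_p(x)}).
|49/23|_2 = 1

Step 1 — compute v_2(x) by factoring powers of 2 out of the numerator and denominator: v_2(49/23) = 0. Step 2 — apply |x|_p = p^{-v_p(x)} = 2^{0} = 1.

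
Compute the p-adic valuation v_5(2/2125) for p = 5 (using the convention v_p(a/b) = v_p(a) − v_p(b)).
v_5(2/2125) = -3

Factor powers of 5 from the numerator and denominator of the reduced fraction: 2 = 5^0 · 2 and 2125 = 5^3 · 17. Apply v_p(a/b) = v_p(a) − v_p(b): v_5(2/2125) = 0 − 3 = -3.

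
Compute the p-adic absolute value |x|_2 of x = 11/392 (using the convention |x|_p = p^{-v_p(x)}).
|11/392|_2 = 8

Step 1 — compute v_2(x) by factoring powers of 2 out of the numerator and denominator: v_2(11/392) = -3. Step 2 — apply |x|_p = p^{-v_p(x)} = 2^{3} = 8.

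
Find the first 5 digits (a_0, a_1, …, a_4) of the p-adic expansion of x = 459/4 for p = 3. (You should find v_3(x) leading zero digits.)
(a_0, …, a_4) = (0, 0, 0, 2, 0)

v_3(459/4) = 3, so a_0 = ... = a_2 = 0. Factor out: x = 3^3 · u with u = 17/4 a unit in ℤ_3. Expand u iteratively via a_{v+i} = u_i mod 3, u_{i+1} = (u_i − a_{v+i})/3:
  u_0 = 17/4;  a_3 = 2;  u_1 = (u_0 − 2)/3 = 3/4
  u_1 = 3/4;  a_4 = 0;  u_2 = (u_1 − 0)/3 = 1/4
Digits: (0, 0, 0, 2, 0).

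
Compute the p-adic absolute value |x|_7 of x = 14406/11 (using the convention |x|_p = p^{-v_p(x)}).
|14406/11|_7 = 1/2401

Step 1 — compute v_7(x) by factoring powers of 7 out of the numerator and denominator: v_7(14406/11) = 4. Step 2 — apply |x|_p = p^{-v_p(x)} = 7^{-4} = 1/2401.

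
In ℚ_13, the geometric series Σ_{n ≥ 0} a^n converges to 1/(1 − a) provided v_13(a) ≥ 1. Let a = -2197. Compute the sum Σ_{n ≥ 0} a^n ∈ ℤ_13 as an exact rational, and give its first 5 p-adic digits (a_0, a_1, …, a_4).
Σ a^n = 1/(1 − a) = 1/2198;  first 5 digits = (1, 0, 0, 12, 12)

v_13(a) = 3 ≥ 1, so the series converges in ℤ_13 to 1/(1 − a) = 1/(1 − (-2197)) = 1/2198. Expand this rational in ℤ_13: compute digits iteratively via d_i = x_i mod 13, x_{i+1} = (x_i − d_i)/13. The first 5 digits are (1, 0, 0, 12, 12).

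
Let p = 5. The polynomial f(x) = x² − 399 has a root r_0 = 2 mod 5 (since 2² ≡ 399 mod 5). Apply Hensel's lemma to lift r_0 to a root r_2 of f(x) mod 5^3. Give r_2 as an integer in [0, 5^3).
r_2 = 32 (mod 125)

Hensel's recurrence: r_{i+1} = r_i − f(r_i)·(f′(r_i))^{-1} mod 5^{i+2}, with f′(x) = 2x. Iterate:
  r_0 = 2 (mod 5)
  r_1 = 7 (mod 25)
  r_2 = 32 (mod 125)
Final: r_2 = 32, and one checks f(r_2) ≡ 0 mod 5^3.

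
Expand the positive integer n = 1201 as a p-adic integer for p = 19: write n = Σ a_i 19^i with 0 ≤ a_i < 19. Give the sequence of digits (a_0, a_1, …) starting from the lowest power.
(a_0, a_1, …) = (4, 6, 3)

Repeated division by 19 gives the digits low-to-high: 1201 = 4 + 6·19^1 + 3·19^2. Digit sequence: (4, 6, 3).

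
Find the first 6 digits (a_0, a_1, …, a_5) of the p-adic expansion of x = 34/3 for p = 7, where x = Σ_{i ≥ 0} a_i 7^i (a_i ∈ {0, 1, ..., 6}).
(a_0, …, a_5) = (2, 6, 4, 4, 4, 4)

v_7(34/3) = 0 (numerator and denominator both coprime to 7), so x ∈ ℤ_7^×. Compute digits iteratively via a_i = x_i mod 7, x_{i+1} = (x_i − a_i)/7, with x_0 = x:
  x_0 = 34/3;  a_0 = 2;  x_1 = (x_0 − 2)/7 = 4/3
  x_1 = 4/3;  a_1 = 6;  x_2 = (x_1 − 6)/7 = -2/3
  x_2 = -2/3;  a_2 = 4;  x_3 = (x_2 − 4)/7 = -2/3
  x_3 = -2/3;  a_3 = 4;  x_4 = (x_3 − 4)/7 = -2/3
  x_4 = -2/3;  a_4 = 4;  x_5 = (x_4 − 4)/7 = -2/3
  x_5 = -2/3;  a_5 = 4;  x_6 = (x_5 − 4)/7 = -2/3
Digits: (2, 6, 4, 4, 4, 4).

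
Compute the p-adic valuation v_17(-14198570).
v_17(-14198570) = 5

v_17(n) is the largest exponent k such that 17^k divides n. Factor out: -14198570 = -17^5 · 10. (Sign doesn't affect v_p.) So v_17(-14198570) = 5.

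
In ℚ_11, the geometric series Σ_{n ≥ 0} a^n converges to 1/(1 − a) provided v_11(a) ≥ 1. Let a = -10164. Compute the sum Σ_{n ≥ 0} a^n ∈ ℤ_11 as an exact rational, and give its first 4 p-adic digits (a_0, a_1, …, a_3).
Σ a^n = 1/(1 − a) = 1/10165;  first 4 digits = (1, 0, 4, 3)

v_11(a) = 2 ≥ 1, so the series converges in ℤ_11 to 1/(1 − a) = 1/(1 − (-10164)) = 1/10165. Expand this rational in ℤ_11: compute digits iteratively via d_i = x_i mod 11, x_{i+1} = (x_i − d_i)/11. The first 4 digits are (1, 0, 4, 3).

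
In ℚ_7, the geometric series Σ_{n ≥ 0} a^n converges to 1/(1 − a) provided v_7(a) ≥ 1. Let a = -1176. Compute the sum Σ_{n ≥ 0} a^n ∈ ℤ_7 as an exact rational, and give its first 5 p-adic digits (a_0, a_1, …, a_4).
Σ a^n = 1/(1 − a) = 1/1177;  first 5 digits = (1, 0, 4, 3, 1)

v_7(a) = 2 ≥ 1, so the series converges in ℤ_7 to 1/(1 − a) = 1/(1 − (-1176)) = 1/1177. Expand this rational in ℤ_7: compute digits iteratively via d_i = x_i mod 7, x_{i+1} = (x_i − d_i)/7. The first 5 digits are (1, 0, 4, 3, 1).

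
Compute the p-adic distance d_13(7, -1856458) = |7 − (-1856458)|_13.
d_13(7, -1856458) = 1/371293

Step 1 — x − y = 7 − (-1856458) = 1856465. Step 2 — v_13(1856465) = 5 (factor: 1856465 = (13^5 · 5); the sign does not affect v_p). Step 3 — |x − y|_13 = 13^{-5} = 1/371293.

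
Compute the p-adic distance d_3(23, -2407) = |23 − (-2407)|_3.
d_3(23, -2407) = 1/243

Step 1 — x − y = 23 − (-2407) = 2430. Step 2 — v_3(2430) = 5 (factor: 2430 = (3^5 · 10); the sign does not affect v_p). Step 3 — |x − y|_3 = 3^{-5} = 1/243.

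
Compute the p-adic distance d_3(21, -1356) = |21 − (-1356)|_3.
d_3(21, -1356) = 1/81

Step 1 — x − y = 21 − (-1356) = 1377. Step 2 — v_3(1377) = 4 (factor: 1377 = (3^4 · 17); the sign does not affect v_p). Step 3 — |x − y|_3 = 3^{-4} = 1/81.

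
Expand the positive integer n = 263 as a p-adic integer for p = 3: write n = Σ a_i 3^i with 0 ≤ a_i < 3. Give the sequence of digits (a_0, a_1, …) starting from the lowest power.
(a_0, a_1, …) = (2, 0, 2, 0, 0, 1)

Repeated division by 3 gives the digits low-to-high: 263 = 2 + 2·3^2 + 1·3^5. Digit sequence: (2, 0, 2, 0, 0, 1).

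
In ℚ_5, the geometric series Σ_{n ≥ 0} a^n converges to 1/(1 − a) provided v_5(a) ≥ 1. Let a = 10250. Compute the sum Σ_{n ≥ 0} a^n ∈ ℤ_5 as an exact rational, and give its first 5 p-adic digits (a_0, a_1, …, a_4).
Σ a^n = 1/(1 − a) = -1/10249;  first 5 digits = (1, 0, 0, 2, 1)

v_5(a) = 3 ≥ 1, so the series converges in ℤ_5 to 1/(1 − a) = 1/(1 − 10250) = -1/10249. Expand this rational in ℤ_5: compute digits iteratively via d_i = x_i mod 5, x_{i+1} = (x_i − d_i)/5. The first 5 digits are (1, 0, 0, 2, 1).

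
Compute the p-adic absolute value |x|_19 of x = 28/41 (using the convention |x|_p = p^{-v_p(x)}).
|28/41|_19 = 1

Step 1 — compute v_19(x) by factoring powers of 19 out of the numerator and denominator: v_19(28/41) = 0. Step 2 — apply |x|_p = p^{-v_p(x)} = 19^{0} = 1.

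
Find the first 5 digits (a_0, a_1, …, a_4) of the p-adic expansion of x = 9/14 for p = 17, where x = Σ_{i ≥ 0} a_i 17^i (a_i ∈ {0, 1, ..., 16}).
(a_0, …, a_4) = (14, 15, 10, 3, 1)

v_17(9/14) = 0 (numerator and denominator both coprime to 17), so x ∈ ℤ_17^×. Compute digits iteratively via a_i = x_i mod 17, x_{i+1} = (x_i − a_i)/17, with x_0 = x:
  x_0 = 9/14;  a_0 = 14;  x_1 = (x_0 − 14)/17 = -11/14
  x_1 = -11/14;  a_1 = 15;  x_2 = (x_1 − 15)/17 = -13/14
  x_2 = -13/14;  a_2 = 10;  x_3 = (x_2 − 10)/17 = -9/14
  x_3 = -9/14;  a_3 = 3;  x_4 = (x_3 − 3)/17 = -3/14
  x_4 = -3/14;  a_4 = 1;  x_5 = (x_4 − 1)/17 = -1/14
Digits: (14, 15, 10, 3, 1).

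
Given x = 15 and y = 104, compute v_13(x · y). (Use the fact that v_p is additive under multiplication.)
v_13(1560) = 1

v_p(x) = 0 (factor: 15 = 13^0 · 15); v_p(y) = 1 (factor: 104 = 13^1 · 8). Additivity: v_p(xy) = v_p(x) + v_p(y) = 0 + 1 = 1. (Direct check: xy = 1560 = 13^1 · (120).)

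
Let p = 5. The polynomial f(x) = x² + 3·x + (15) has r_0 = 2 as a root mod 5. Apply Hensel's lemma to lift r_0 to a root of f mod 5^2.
r_1 = 2 (mod 25)

Hensel: r_{i+1} = r_i − f(r_i)·(f′(r_i))^{-1} mod 5^{i+2}, f′(x) = 2x + 3. Iterate:
  r_0 = 2 (mod 5)
  r_1 = 2 (mod 25)
Final: r = 2 satisfies f(r) ≡ 0 mod 5^2.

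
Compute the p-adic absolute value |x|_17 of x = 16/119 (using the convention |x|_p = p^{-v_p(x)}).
|16/119|_17 = 17

Step 1 — compute v_17(x) by factoring powers of 17 out of the numerator and denominator: v_17(16/119) = -1. Step 2 — apply |x|_p = p^{-v_p(x)} = 17^{1} = 17.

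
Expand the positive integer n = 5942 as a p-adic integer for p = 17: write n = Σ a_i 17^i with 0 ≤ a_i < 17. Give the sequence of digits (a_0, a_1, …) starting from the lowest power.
(a_0, a_1, …) = (9, 9, 3, 1)

Repeated division by 17 gives the digits low-to-high: 5942 = 9 + 9·17^1 + 3·17^2 + 1·17^3. Digit sequence: (9, 9, 3, 1).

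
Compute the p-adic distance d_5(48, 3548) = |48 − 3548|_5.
d_5(48, 3548) = 1/125

Step 1 — x − y = 48 − 3548 = -3500. Step 2 — v_5(-3500) = 3 (factor: -3500 = −(5^3 · 28); the sign does not affect v_p). Step 3 — |x − y|_5 = 5^{-3} = 1/125.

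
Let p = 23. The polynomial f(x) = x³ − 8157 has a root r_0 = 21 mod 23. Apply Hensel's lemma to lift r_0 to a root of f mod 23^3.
r_2 = 2045 (mod 12167)

Hensel: r_{i+1} = r_i − f(r_i)/f′(r_i) mod 23^{i+2}, where f′(x) = 3x². Iterate:
  r_0 = 21 (mod 23)
  r_1 = 458 (mod 529)
  r_2 = 2045 (mod 12167)
Final: r = 2045 with f(r) ≡ 0 mod 23^3.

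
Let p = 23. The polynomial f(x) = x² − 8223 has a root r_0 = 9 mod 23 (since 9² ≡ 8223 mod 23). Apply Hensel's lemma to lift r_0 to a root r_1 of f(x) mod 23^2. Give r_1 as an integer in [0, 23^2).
r_1 = 285 (mod 529)

Hensel's recurrence: r_{i+1} = r_i − f(r_i)·(f′(r_i))^{-1} mod 23^{i+2}, with f′(x) = 2x. Iterate:
  r_0 = 9 (mod 23)
  r_1 = 285 (mod 529)
Final: r_1 = 285, and one checks f(r_1) ≡ 0 mod 23^2.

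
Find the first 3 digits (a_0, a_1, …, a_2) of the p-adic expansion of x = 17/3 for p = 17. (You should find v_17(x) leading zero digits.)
(a_0, …, a_2) = (0, 6, 11)

v_17(17/3) = 1, so a_0 = ... = a_0 = 0. Factor out: x = 17^1 · u with u = 1/3 a unit in ℤ_17. Expand u iteratively via a_{v+i} = u_i mod 17, u_{i+1} = (u_i − a_{v+i})/17:
  u_0 = 1/3;  a_1 = 6;  u_1 = (u_0 − 6)/17 = -1/3
  u_1 = -1/3;  a_2 = 11;  u_2 = (u_1 − 11)/17 = -2/3
Digits: (0, 6, 11).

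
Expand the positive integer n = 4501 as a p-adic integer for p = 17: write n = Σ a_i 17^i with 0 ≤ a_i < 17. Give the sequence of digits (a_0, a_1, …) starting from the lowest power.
(a_0, a_1, …) = (13, 9, 15)

Repeated division by 17 gives the digits low-to-high: 4501 = 13 + 9·17^1 + 15·17^2. Digit sequence: (13, 9, 15).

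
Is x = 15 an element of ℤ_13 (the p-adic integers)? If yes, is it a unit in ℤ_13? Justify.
x ∈ ℤ_13^× (unit); v_13(x) = 0

ℤ_13 = {x ∈ ℚ_13 : v_13(x) ≥ 0} and ℤ_13^× = {x ∈ ℤ_13 : v_13(x) = 0}. Here v_13(15) = v_13(num) − v_13(den) = 0; compare against these criteria.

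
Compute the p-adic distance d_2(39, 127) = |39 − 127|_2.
d_2(39, 127) = 1/8

Step 1 — x − y = 39 − 127 = -88. Step 2 — v_2(-88) = 3 (factor: -88 = −(2^3 · 11); the sign does not affect v_p). Step 3 — |x − y|_2 = 2^{-3} = 1/8.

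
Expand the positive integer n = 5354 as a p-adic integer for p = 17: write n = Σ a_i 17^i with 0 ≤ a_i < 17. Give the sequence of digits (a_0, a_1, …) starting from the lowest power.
(a_0, a_1, …) = (16, 8, 1, 1)

Repeated division by 17 gives the digits low-to-high: 5354 = 16 + 8·17^1 + 1·17^2 + 1·17^3. Digit sequence: (16, 8, 1, 1).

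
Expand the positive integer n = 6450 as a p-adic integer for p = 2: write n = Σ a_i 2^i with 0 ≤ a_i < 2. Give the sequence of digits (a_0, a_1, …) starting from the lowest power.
(a_0, a_1, …) = (0, 1, 0, 0, 1, 1, 0, 0, 1, 0, 0, 1, 1)

Repeated division by 2 gives the digits low-to-high: 6450 = 1·2^1 + 1·2^4 + 1·2^5 + 1·2^8 + 1·2^11 + 1·2^12. Digit sequence: (0, 1, 0, 0, 1, 1, 0, 0, 1, 0, 0, 1, 1).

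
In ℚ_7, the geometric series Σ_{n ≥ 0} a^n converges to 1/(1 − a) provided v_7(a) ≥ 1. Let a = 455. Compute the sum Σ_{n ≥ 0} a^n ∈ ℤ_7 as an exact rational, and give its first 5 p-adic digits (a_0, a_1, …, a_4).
Σ a^n = 1/(1 − a) = -1/454;  first 5 digits = (1, 2, 6, 3, 1)

v_7(a) = 1 ≥ 1, so the series converges in ℤ_7 to 1/(1 − a) = 1/(1 − 455) = -1/454. Expand this rational in ℤ_7: compute digits iteratively via d_i = x_i mod 7, x_{i+1} = (x_i − d_i)/7. The first 5 digits are (1, 2, 6, 3, 1).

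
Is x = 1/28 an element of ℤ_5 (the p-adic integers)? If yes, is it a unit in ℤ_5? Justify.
x ∈ ℤ_5^× (unit); v_5(x) = 0

ℤ_5 = {x ∈ ℚ_5 : v_5(x) ≥ 0} and ℤ_5^× = {x ∈ ℤ_5 : v_5(x) = 0}. Here v_5(1/28) = v_5(num) − v_5(den) = 0; compare against these criteria.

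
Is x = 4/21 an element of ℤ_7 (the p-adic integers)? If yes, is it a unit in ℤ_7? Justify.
x ∉ ℤ_7 (v_7(x) = -1 < 0)

ℤ_7 = {x ∈ ℚ_7 : v_7(x) ≥ 0} and ℤ_7^× = {x ∈ ℤ_7 : v_7(x) = 0}. Here v_7(4/21) = v_7(num) − v_7(den) = -1; compare against these criteria.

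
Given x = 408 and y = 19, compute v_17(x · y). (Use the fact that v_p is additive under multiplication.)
v_17(7752) = 1

v_p(x) = 1 (factor: 408 = 17^1 · 24); v_p(y) = 0 (factor: 19 = 17^0 · 19). Additivity: v_p(xy) = v_p(x) + v_p(y) = 1 + 0 = 1. (Direct check: xy = 7752 = 17^1 · (456).)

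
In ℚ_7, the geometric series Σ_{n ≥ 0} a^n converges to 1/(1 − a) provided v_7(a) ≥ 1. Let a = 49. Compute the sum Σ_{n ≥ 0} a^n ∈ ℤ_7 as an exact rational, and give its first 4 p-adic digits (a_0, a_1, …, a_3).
Σ a^n = 1/(1 − a) = -1/48;  first 4 digits = (1, 0, 1, 0)

v_7(a) = 2 ≥ 1, so the series converges in ℤ_7 to 1/(1 − a) = 1/(1 − 49) = -1/48. Expand this rational in ℤ_7: compute digits iteratively via d_i = x_i mod 7, x_{i+1} = (x_i − d_i)/7. The first 4 digits are (1, 0, 1, 0).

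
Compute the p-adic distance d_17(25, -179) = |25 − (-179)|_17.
d_17(25, -179) = 1/17

Step 1 — x − y = 25 − (-179) = 204. Step 2 — v_17(204) = 1 (factor: 204 = (17^1 · 12); the sign does not affect v_p). Step 3 — |x − y|_17 = 17^{-1} = 1/17.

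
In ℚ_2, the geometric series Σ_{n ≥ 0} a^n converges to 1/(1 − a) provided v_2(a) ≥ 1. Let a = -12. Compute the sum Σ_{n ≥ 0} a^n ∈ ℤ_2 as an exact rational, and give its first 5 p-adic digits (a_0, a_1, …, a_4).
Σ a^n = 1/(1 − a) = 1/13;  first 5 digits = (1, 0, 1, 0, 0)

v_2(a) = 2 ≥ 1, so the series converges in ℤ_2 to 1/(1 − a) = 1/(1 − (-12)) = 1/13. Expand this rational in ℤ_2: compute digits iteratively via d_i = x_i mod 2, x_{i+1} = (x_i − d_i)/2. The first 5 digits are (1, 0, 1, 0, 0).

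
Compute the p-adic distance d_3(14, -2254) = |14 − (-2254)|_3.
d_3(14, -2254) = 1/81

Step 1 — x − y = 14 − (-2254) = 2268. Step 2 — v_3(2268) = 4 (factor: 2268 = (3^4 · 28); the sign does not affect v_p). Step 3 — |x − y|_3 = 3^{-4} = 1/81.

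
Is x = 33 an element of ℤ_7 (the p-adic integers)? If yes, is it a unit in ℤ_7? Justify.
x ∈ ℤ_7^× (unit); v_7(x) = 0

ℤ_7 = {x ∈ ℚ_7 : v_7(x) ≥ 0} and ℤ_7^× = {x ∈ ℤ_7 : v_7(x) = 0}. Here v_7(33) = v_7(num) − v_7(den) = 0; compare against these criteria.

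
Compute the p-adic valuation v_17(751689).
v_17(751689) = 4

v_17(n) is the largest exponent k such that 17^k divides n. Factor out: 751689 = 17^4 · 9. (Sign doesn't affect v_p.) So v_17(751689) = 4.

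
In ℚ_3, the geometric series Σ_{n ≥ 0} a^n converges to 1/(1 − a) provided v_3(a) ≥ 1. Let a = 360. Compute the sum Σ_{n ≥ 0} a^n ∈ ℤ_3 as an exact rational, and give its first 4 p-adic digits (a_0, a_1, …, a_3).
Σ a^n = 1/(1 − a) = -1/359;  first 4 digits = (1, 0, 1, 1)

v_3(a) = 2 ≥ 1, so the series converges in ℤ_3 to 1/(1 − a) = 1/(1 − 360) = -1/359. Expand this rational in ℤ_3: compute digits iteratively via d_i = x_i mod 3, x_{i+1} = (x_i − d_i)/3. The first 4 digits are (1, 0, 1, 1).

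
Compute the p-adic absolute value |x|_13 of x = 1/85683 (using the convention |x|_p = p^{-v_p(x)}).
|1/85683|_13 = 28561

Step 1 — compute v_13(x) by factoring powers of 13 out of the numerator and denominator: v_13(1/85683) = -4. Step 2 — apply |x|_p = p^{-v_p(x)} = 13^{4} = 28561.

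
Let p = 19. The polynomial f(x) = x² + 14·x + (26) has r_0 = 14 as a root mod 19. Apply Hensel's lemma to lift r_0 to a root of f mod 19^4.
r_3 = 76622 (mod 130321)

Hensel: r_{i+1} = r_i − f(r_i)·(f′(r_i))^{-1} mod 19^{i+2}, f′(x) = 2x + 14. Iterate:
  r_0 = 14 (mod 19)
  r_1 = 90 (mod 361)
  r_2 = 1173 (mod 6859)
  r_3 = 76622 (mod 130321)
Final: r = 76622 satisfies f(r) ≡ 0 mod 19^4.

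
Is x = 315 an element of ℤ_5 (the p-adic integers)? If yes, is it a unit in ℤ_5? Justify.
x ∈ ℤ_5 but not a unit; v_5(x) = 1 > 0

ℤ_5 = {x ∈ ℚ_5 : v_5(x) ≥ 0} and ℤ_5^× = {x ∈ ℤ_5 : v_5(x) = 0}. Here v_5(315) = v_5(num) − v_5(den) = 1; compare against these criteria.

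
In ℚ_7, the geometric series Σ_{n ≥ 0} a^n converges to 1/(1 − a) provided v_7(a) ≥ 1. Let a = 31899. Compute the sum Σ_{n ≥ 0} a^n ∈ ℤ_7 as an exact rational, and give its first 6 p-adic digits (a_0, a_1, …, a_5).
Σ a^n = 1/(1 − a) = -1/31898;  first 6 digits = (1, 0, 0, 2, 6, 1)

v_7(a) = 3 ≥ 1, so the series converges in ℤ_7 to 1/(1 − a) = 1/(1 − 31899) = -1/31898. Expand this rational in ℤ_7: compute digits iteratively via d_i = x_i mod 7, x_{i+1} = (x_i − d_i)/7. The first 6 digits are (1, 0, 0, 2, 6, 1).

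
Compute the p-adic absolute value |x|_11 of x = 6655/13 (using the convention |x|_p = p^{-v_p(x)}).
|6655/13|_11 = 1/1331

Step 1 — compute v_11(x) by factoring powers of 11 out of the numerator and denominator: v_11(6655/13) = 3. Step 2 — apply |x|_p = p^{-v_p(x)} = 11^{-3} = 1/1331.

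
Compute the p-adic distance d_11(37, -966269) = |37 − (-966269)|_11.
d_11(37, -966269) = 1/161051

Step 1 — x − y = 37 − (-966269) = 966306. Step 2 — v_11(966306) = 5 (factor: 966306 = (11^5 · 6); the sign does not affect v_p). Step 3 — |x − y|_11 = 11^{-5} = 1/161051.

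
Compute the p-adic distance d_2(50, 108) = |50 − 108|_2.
d_2(50, 108) = 1/2

Step 1 — x − y = 50 − 108 = -58. Step 2 — v_2(-58) = 1 (factor: -58 = −(2^1 · 29); the sign does not affect v_p). Step 3 — |x − y|_2 = 2^{-1} = 1/2.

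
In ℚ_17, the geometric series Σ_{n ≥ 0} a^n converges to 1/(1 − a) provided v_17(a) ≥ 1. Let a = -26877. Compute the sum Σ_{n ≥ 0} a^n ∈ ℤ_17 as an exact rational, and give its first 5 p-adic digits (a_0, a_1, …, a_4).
Σ a^n = 1/(1 − a) = 1/26878;  first 5 digits = (1, 0, 9, 11, 12)

v_17(a) = 2 ≥ 1, so the series converges in ℤ_17 to 1/(1 − a) = 1/(1 − (-26877)) = 1/26878. Expand this rational in ℤ_17: compute digits iteratively via d_i = x_i mod 17, x_{i+1} = (x_i − d_i)/17. The first 5 digits are (1, 0, 9, 11, 12).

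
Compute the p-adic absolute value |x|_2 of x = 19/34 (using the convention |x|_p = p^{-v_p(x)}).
|19/34|_2 = 2

Step 1 — compute v_2(x) by factoring powers of 2 out of the numerator and denominator: v_2(19/34) = -1. Step 2 — apply |x|_p = p^{-v_p(x)} = 2^{1} = 2.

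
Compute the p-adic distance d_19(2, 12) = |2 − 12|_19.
d_19(2, 12) = 1

Step 1 — x − y = 2 − 12 = -10. Step 2 — v_19(-10) = 0 (factor: -10 = −(19^0 · 10); the sign does not affect v_p). Step 3 — |x − y|_19 = 19^{0} = 1.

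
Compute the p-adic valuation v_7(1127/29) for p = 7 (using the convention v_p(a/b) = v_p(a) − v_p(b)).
v_7(1127/29) = 2

Factor powers of 7 from the numerator and denominator of the reduced fraction: 1127 = 7^2 · 23 and 29 = 7^0 · 29. Apply v_p(a/b) = v_p(a) − v_p(b): v_7(1127/29) = 2 − 0 = 2.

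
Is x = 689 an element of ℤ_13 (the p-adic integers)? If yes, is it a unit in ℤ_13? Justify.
x ∈ ℤ_13 but not a unit; v_13(x) = 1 > 0

ℤ_13 = {x ∈ ℚ_13 : v_13(x) ≥ 0} and ℤ_13^× = {x ∈ ℤ_13 : v_13(x) = 0}. Here v_13(689) = v_13(num) − v_13(den) = 1; compare against these criteria.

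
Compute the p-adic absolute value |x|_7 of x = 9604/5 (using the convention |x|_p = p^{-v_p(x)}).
|9604/5|_7 = 1/2401

Step 1 — compute v_7(x) by factoring powers of 7 out of the numerator and denominator: v_7(9604/5) = 4. Step 2 — apply |x|_p = p^{-v_p(x)} = 7^{-4} = 1/2401.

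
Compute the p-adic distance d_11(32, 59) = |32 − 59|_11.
d_11(32, 59) = 1

Step 1 — x − y = 32 − 59 = -27. Step 2 — v_11(-27) = 0 (factor: -27 = −(11^0 · 27); the sign does not affect v_p). Step 3 — |x − y|_11 = 11^{0} = 1.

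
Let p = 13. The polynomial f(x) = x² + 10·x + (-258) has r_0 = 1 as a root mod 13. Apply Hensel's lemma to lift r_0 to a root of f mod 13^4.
r_3 = 18006 (mod 28561)

Hensel: r_{i+1} = r_i − f(r_i)·(f′(r_i))^{-1} mod 13^{i+2}, f′(x) = 2x + 10. Iterate:
  r_0 = 1 (mod 13)
  r_1 = 92 (mod 169)
  r_2 = 430 (mod 2197)
  r_3 = 18006 (mod 28561)
Final: r = 18006 satisfies f(r) ≡ 0 mod 13^4.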